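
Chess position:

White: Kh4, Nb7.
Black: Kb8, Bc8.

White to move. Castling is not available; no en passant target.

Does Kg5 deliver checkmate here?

After Kg5: black king on b8; in check: no.
Black is not in check, so this cannot be checkmate.

no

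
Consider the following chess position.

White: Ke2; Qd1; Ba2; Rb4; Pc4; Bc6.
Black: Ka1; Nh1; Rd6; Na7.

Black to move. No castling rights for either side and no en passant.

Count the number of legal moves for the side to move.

Black to move; king on a1.
In check: yes, from the white queen on d1.
Legal moves: Kxa2, Rxd1.
Count: 2.

2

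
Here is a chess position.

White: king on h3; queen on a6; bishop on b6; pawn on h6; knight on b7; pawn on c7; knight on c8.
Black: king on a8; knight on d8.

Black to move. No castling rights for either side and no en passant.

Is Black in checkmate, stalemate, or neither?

checkmate

Black to move; black king on a8.
In check: yes, from the white queen on a6.
King squares — a7: attacked by Qa6; b7: attacked by Qa6; b8: attacked by Pc7.
Legal moves for Black: none.
In check with no legal moves → checkmate.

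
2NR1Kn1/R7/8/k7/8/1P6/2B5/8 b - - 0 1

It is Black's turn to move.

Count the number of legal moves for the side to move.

Black to move; king on a5.
In check: yes, from the white rook on a7.
Legal moves: Kb5, Kb4.
Count: 2.

2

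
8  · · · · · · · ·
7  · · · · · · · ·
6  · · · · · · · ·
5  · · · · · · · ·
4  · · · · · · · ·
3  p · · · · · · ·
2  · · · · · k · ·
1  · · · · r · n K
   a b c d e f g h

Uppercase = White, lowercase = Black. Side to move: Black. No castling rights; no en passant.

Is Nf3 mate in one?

yes

After Nf3: white king on h1; in check: yes, from the black rook on e1.
King squares — g1: attacked by Re1; g2: attacked by Kf2; h2: attacked by Nf3.
White has no legal moves → checkmate.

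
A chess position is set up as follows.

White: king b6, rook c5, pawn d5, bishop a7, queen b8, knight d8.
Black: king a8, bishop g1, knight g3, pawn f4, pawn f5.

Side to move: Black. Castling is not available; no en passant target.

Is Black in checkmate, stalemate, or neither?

Black to move; black king on a8.
In check: yes, from the white queen on b8.
King squares — a7: attacked by Kb6; b7: attacked by Kb6; b8: attacked by Ba7.
Legal moves for Black: none.
In check with no legal moves → checkmate.

checkmate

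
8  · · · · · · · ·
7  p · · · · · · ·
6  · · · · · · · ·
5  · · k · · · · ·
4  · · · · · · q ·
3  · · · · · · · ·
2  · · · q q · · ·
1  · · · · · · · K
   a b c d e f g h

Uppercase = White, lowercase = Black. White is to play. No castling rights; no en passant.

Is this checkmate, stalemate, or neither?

White to move; white king on h1.
In check: no.
King squares — g1: attacked by Qg4; g2: attacked by Qe2; h2: attacked by Qe2.
Legal moves for White: none.
Not in check and no legal moves → stalemate.

stalemate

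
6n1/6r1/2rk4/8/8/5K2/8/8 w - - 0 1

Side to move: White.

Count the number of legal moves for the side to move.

5

White to move; king on f3.
In check: no.
Legal moves: Kf4, Ke4, Ke3, Kf2, Ke2.
Count: 5.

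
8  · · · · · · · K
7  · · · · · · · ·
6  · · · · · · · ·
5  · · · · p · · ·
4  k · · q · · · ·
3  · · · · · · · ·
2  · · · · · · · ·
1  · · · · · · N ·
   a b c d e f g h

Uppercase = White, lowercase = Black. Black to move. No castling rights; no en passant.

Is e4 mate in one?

no

After e4: white king on h8; in check: yes, from the black queen on d4.
White has 2 legal replies: Kg8, Kh7.
In check but a legal move exists → not checkmate.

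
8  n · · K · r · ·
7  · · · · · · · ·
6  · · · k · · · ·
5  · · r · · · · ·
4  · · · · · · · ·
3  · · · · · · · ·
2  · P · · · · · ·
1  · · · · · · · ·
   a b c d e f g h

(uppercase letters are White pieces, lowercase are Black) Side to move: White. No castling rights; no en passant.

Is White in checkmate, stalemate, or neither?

White to move; white king on d8.
In check: yes, from the black rook on f8.
King squares — c7: attacked by Rc5; d7: attacked by Kd6; e7: attacked by Kd6; c8: attacked by Rc5; e8: attacked by Rf8.
Legal moves for White: none.
In check with no legal moves → checkmate.

checkmate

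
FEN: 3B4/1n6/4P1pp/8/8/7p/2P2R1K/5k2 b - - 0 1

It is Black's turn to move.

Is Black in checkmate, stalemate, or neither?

neither

Black to move; black king on f1.
In check: yes, from the white rook on f2.
King squares — e1: available; g1: attacked by Kh2; e2: attacked by Rf2; f2: available; g2: attacked by Rf2.
Legal moves for Black: Kxf2, Ke1.
Black is in check but has 2 legal moves → neither.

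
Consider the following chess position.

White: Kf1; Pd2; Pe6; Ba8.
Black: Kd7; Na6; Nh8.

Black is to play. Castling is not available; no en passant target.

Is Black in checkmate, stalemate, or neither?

neither

Black to move; black king on d7.
In check: yes, from the white pawn on e6.
King squares — c6: attacked by Ba8; d6: available; e6: available; c7: available; e7: available; c8: available; d8: available; e8: available.
Legal moves for Black: Ke8, Kd8, Kc8, Ke7, Kc7, Kxe6, Kd6.
Black is in check but has 7 legal moves → neither.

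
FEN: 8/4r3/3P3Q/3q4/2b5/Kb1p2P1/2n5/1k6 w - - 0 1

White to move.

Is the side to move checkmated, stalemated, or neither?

White to move; white king on a3.
In check: yes, from the black knight on c2.
King squares — a2: attacked by Kb1; b2: attacked by Kb1; b3: attacked by Bc4; a4: attacked by Bb3; b4: attacked by Nc2.
Legal moves for White: none.
In check with no legal moves → checkmate.

checkmate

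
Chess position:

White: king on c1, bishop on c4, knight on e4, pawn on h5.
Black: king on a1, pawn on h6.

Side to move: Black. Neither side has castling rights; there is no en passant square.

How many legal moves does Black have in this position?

Black to move; king on a1.
In check: no.
Legal moves: none.
Count: 0.

0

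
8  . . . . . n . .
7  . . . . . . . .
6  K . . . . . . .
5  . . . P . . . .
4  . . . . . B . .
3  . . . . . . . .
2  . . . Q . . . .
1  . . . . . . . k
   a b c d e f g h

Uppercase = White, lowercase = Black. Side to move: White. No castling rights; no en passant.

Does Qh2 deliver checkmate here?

After Qh2: black king on h1; in check: yes, from the white queen on h2.
King squares — g1: attacked by Qh2; g2: attacked by Qh2; h2: attacked by Bf4.
Black has no legal moves → checkmate.

yes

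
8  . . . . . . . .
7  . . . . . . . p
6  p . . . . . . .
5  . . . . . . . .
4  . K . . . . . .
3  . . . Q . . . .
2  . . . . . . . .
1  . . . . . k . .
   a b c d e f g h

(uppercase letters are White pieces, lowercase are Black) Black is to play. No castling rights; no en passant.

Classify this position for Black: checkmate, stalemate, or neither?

Black to move; black king on f1.
In check: yes, from the white queen on d3.
Legal moves for Black: Kg2, Kf2, Kg1, Ke1.
Black is in check but has 4 legal moves → neither.

neither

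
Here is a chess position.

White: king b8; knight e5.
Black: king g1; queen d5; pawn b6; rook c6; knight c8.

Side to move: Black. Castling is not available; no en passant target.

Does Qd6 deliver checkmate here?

no

After Qd6: white king on b8; in check: yes, from the black queen on d6.
White has 2 legal replies: Ka8, Kb7.
In check but a legal move exists → not checkmate.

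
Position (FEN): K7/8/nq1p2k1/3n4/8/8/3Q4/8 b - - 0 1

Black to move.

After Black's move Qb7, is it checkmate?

no

After Qb7: white king on a8; in check: yes, from the black queen on b7.
White has 1 legal reply: Kxb7.
In check but a legal move exists → not checkmate.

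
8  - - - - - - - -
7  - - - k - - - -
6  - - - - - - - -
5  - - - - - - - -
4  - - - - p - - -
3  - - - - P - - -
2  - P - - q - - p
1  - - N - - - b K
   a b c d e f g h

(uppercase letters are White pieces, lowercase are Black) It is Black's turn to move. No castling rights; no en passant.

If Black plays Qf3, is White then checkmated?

After Qf3: white king on h1; in check: yes, from the black queen on f3.
King squares — g1: attacked by Ph2; g2: attacked by Qf3; h2: attacked by Bg1.
White has no legal moves → checkmate.

yes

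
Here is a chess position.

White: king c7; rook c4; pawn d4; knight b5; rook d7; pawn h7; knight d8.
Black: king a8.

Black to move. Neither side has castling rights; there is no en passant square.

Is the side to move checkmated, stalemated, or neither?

Black to move; black king on a8.
In check: no.
King squares — a7: attacked by Nb5; b7: attacked by Kc7; b8: attacked by Kc7.
Legal moves for Black: none.
Not in check and no legal moves → stalemate.

stalemate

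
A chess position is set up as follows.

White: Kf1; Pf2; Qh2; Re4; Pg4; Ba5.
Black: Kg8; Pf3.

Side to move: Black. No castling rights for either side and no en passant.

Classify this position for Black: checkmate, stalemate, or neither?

Black to move; black king on g8.
In check: no.
Legal moves for Black: Kf8, Kg7, Kf7.
Black has 3 legal moves and is not in check → neither.

neither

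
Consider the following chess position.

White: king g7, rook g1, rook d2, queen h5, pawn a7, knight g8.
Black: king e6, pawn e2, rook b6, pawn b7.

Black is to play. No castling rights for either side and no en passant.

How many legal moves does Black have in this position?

12

Black to move; king on e6.
In check: no.
Legal moves: Rd6, Rc6, Ra6, Rb5, Rb4, Rb3, Rb2, Rb1, e1=Q, e1=R, e1=B, e1=N.
Count: 12.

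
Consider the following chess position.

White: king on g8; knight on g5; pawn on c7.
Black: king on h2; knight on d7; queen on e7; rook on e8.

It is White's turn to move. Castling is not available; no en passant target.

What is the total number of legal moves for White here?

0

White to move; king on g8.
In check: yes, from the black rook on e8.
Legal moves: none.
Count: 0.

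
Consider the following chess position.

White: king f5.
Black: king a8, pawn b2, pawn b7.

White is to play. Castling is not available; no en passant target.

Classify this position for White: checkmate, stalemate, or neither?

neither

White to move; white king on f5.
In check: no.
Legal moves for White: Kg6, Kf6, Ke6, Kg5, Ke5, Kg4, Kf4, Ke4.
White has 8 legal moves and is not in check → neither.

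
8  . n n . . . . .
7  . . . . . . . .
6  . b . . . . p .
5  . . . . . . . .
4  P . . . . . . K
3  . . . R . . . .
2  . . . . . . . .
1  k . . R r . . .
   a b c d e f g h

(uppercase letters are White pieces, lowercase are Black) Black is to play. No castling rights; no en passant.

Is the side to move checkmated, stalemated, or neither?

Black to move; black king on a1.
In check: yes, from the white rook on d1.
Legal moves for Black: Kb2, Ka2, Rxd1.
Black is in check but has 3 legal moves → neither.

neither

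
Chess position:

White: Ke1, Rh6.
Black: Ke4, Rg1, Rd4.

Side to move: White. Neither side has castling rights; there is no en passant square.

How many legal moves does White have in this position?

White to move; king on e1.
In check: yes, from the black rook on g1.
Legal moves: Kf2, Ke2.
Count: 2.

2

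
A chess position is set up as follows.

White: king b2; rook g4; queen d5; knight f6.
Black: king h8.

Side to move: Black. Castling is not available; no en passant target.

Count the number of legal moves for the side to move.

0

Black to move; king on h8.
In check: no.
Legal moves: none.
Count: 0.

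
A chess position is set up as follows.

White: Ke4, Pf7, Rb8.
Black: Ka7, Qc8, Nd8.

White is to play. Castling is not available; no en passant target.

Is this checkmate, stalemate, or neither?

neither

White to move; white king on e4.
In check: no.
Legal moves for White include: Rxc8, Ra8+, Rb7+, Rb6, Rb5, Rb4, Rb3, Rb2, Rb1, Ke5, Kd5, Kf4, Kd4, Kf3, Ke3, Kd3, f8=Q, f8=R, ... (list truncated; more exist).
White has legal moves and is not in check → neither.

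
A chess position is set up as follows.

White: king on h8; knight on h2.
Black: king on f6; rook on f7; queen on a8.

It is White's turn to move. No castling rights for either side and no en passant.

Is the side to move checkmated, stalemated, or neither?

White to move; white king on h8.
In check: yes, from the black queen on a8.
King squares — g7: attacked by Kf6; h7: attacked by Rf7; g8: attacked by Qa8.
Legal moves for White: none.
In check with no legal moves → checkmate.

checkmate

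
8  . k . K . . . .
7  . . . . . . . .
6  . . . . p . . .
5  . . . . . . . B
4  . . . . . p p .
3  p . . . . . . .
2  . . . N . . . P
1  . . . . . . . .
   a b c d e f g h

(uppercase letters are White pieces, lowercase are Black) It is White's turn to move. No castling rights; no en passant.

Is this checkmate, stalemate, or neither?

neither

White to move; white king on d8.
In check: no.
Legal moves for White: Ke8, Ke7, Kd7, Be8, Bf7, Bg6, Bxg4, Ne4, Nc4, Nf3, Nb3, Nf1, Nb1, h3, h4.
White has 15 legal moves and is not in check → neither.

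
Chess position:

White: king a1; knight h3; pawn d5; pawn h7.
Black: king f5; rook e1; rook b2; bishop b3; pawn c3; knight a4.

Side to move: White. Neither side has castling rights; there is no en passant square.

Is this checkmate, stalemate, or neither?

checkmate

White to move; white king on a1.
In check: yes, from the black rook on e1.
King squares — b1: attacked by Re1; a2: attacked by Rb2; b2: attacked by Pc3.
Legal moves for White: none.
In check with no legal moves → checkmate.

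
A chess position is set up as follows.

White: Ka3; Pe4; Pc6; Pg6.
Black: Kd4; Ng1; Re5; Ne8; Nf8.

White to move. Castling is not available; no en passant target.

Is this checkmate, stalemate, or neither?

White to move; white king on a3.
In check: no.
Legal moves for White: Kb4, Ka4, Kb3, Kb2, Ka2, g7, c7.
White has 7 legal moves and is not in check → neither.

neither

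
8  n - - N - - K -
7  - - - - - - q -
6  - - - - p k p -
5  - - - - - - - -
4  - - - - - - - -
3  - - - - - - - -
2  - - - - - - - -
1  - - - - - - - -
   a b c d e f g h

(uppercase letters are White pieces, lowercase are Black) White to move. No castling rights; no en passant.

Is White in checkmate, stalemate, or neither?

White to move; white king on g8.
In check: yes, from the black queen on g7.
King squares — f7: attacked by Kf6; g7: attacked by Kf6; h7: attacked by Qg7; f8: attacked by Qg7; h8: attacked by Qg7.
Legal moves for White: none.
In check with no legal moves → checkmate.

checkmate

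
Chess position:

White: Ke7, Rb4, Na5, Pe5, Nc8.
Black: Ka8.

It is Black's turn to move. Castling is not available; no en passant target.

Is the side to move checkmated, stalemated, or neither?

Black to move; black king on a8.
In check: no.
King squares — a7: attacked by Nc8; b7: attacked by Rb4; b8: attacked by Rb4.
Legal moves for Black: none.
Not in check and no legal moves → stalemate.

stalemate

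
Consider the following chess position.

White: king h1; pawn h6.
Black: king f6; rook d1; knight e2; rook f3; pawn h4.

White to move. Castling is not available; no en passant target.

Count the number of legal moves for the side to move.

2

White to move; king on h1.
In check: yes, from the black rook on d1.
Legal moves: Kh2, Kg2.
Count: 2.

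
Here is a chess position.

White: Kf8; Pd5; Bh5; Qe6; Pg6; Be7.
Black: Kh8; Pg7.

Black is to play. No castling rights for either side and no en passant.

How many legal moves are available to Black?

0

Black to move; king on h8.
In check: no.
Legal moves: none.
Count: 0.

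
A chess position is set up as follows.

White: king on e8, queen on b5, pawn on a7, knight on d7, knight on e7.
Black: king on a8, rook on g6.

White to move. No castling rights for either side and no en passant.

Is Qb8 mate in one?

yes

After Qb8: black king on a8; in check: yes, from the white queen on b8.
King squares — a7: attacked by Qb8; b7: attacked by Qb8; b8: attacked by Pa7.
Black has no legal moves → checkmate.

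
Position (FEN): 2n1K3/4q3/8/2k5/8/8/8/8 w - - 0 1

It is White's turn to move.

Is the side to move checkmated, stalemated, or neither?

White to move; white king on e8.
In check: yes, from the black queen on e7.
King squares — d7: attacked by Qe7; e7: attacked by Nc8; f7: attacked by Qe7; d8: attacked by Qe7; f8: attacked by Qe7.
Legal moves for White: none.
In check with no legal moves → checkmate.

checkmate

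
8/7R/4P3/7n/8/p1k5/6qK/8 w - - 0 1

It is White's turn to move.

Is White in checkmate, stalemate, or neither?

neither

White to move; white king on h2.
In check: yes, from the black queen on g2.
Legal moves for White: Kxg2.
White is in check but has 1 legal move → neither.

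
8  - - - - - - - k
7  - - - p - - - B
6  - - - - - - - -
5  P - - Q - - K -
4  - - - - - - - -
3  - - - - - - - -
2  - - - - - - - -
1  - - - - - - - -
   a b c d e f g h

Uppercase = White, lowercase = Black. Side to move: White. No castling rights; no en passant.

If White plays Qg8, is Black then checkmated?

After Qg8: black king on h8; in check: yes, from the white queen on g8.
King squares — g7: attacked by Qg8; h7: attacked by Qg8; g8: attacked by Bh7.
Black has no legal moves → checkmate.

yes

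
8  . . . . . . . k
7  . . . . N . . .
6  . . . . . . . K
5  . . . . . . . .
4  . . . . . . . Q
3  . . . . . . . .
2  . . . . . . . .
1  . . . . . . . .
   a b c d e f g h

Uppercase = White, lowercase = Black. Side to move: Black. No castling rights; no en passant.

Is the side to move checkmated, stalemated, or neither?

stalemate

Black to move; black king on h8.
In check: no.
King squares — g7: attacked by Kh6; h7: attacked by Kh6; g8: attacked by Ne7.
Legal moves for Black: none.
Not in check and no legal moves → stalemate.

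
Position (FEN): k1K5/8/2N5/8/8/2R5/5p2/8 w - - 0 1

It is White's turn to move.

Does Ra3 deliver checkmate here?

After Ra3: black king on a8; in check: yes, from the white rook on a3.
King squares — a7: attacked by Ra3; b7: attacked by Kc8; b8: attacked by Nc6.
Black has no legal moves → checkmate.

yes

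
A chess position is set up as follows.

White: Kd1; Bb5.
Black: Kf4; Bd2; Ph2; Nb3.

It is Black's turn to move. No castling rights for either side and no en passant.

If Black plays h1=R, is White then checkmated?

After h1=R: white king on d1; in check: yes, from the black rook on h1.
White has 3 legal replies: Ke2, Kc2, Bf1.
In check but a legal move exists → not checkmate.

no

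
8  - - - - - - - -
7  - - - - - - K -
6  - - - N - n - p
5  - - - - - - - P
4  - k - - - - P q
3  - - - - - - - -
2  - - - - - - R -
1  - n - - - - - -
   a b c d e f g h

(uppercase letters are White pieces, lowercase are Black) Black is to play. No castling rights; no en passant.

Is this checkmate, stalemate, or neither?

Black to move; black king on b4.
In check: no.
Legal moves for Black include: Ng8, Ne8+, Nh7, Nd7, Nxh5+, Nd5, Nxg4, Ne4, Qxh5, Qg5+, Qxg4+, Qh3, Qg3, Qh2, Qf2, Qh1, Qe1, Kc5, ... (list truncated; more exist).
Black has legal moves and is not in check → neither.

neither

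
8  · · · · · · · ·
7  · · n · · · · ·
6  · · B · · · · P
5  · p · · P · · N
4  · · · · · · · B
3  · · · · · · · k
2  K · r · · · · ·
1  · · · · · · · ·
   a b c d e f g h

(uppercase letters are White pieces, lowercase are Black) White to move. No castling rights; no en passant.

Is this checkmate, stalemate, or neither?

White to move; white king on a2.
In check: yes, from the black rook on c2.
Legal moves for White: Kb3, Ka3, Kb1, Ka1.
White is in check but has 4 legal moves → neither.

neither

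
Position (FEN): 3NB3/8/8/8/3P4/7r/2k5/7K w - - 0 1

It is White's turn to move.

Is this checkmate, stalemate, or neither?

neither

White to move; white king on h1.
In check: yes, from the black rook on h3.
King squares — g1: available; g2: available; h2: attacked by Rh3.
Legal moves for White: Kg2, Kg1.
White is in check but has 2 legal moves → neither.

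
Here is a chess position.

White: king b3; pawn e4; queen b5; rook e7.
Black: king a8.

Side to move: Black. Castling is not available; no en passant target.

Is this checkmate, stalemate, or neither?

Black to move; black king on a8.
In check: no.
King squares — a7: attacked by Re7; b7: attacked by Qb5; b8: attacked by Qb5.
Legal moves for Black: none.
Not in check and no legal moves → stalemate.

stalemate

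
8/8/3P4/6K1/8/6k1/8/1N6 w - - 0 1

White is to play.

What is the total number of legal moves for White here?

9

White to move; king on g5.
In check: no.
Legal moves: Kh6, Kg6, Kf6, Kh5, Kf5, Nc3, Na3, Nd2, d7.
Count: 9.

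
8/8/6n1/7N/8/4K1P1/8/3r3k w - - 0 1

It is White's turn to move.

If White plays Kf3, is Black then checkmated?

no

After Kf3: black king on h1; in check: no.
Black is not in check, so this cannot be checkmate.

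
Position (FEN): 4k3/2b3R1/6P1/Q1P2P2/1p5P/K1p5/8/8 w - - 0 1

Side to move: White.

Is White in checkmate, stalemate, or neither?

neither

White to move; white king on a3.
In check: yes, from the black pawn on b4.
Legal moves for White: Kxb4, Ka4, Kb3, Ka2, Qxb4.
White is in check but has 5 legal moves → neither.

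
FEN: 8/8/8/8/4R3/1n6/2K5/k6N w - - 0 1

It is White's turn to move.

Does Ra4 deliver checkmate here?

After Ra4: black king on a1; in check: yes, from the white rook on a4.
King squares — b1: attacked by Kc2; a2: attacked by Ra4; b2: attacked by Kc2.
Black has no legal moves → checkmate.

yes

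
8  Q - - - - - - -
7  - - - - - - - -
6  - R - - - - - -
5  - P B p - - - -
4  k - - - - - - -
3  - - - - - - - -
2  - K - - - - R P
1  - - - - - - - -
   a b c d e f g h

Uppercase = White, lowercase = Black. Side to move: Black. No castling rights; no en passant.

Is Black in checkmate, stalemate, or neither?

Black to move; black king on a4.
In check: yes, from the white queen on a8.
King squares — a3: attacked by Kb2; b3: attacked by Kb2; b4: attacked by Bc5; a5: attacked by Qa8; b5: attacked by Rb6.
Legal moves for Black: none.
In check with no legal moves → checkmate.

checkmate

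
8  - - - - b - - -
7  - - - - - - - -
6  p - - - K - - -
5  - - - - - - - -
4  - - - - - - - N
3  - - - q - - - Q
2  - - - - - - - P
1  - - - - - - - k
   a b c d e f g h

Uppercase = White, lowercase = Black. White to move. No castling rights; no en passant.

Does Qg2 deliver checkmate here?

After Qg2: black king on h1; in check: yes, from the white queen on g2.
King squares — g1: attacked by Qg2; g2: attacked by Nh4; h2: attacked by Qg2.
Black has no legal moves → checkmate.

yes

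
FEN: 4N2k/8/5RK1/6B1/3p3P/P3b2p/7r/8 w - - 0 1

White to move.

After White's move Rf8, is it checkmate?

After Rf8: black king on h8; in check: yes, from the white rook on f8.
King squares — g7: attacked by Kg6; h7: attacked by Kg6; g8: attacked by Rf8.
Black has no legal moves → checkmate.

yes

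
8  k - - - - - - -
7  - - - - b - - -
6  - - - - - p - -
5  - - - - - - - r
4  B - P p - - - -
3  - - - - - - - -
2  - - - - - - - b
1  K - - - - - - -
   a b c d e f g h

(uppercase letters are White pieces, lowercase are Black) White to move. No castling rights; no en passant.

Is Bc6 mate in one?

no

After Bc6: black king on a8; in check: yes, from the white bishop on c6.
Black has 2 legal replies: Kb8, Ka7.
In check but a legal move exists → not checkmate.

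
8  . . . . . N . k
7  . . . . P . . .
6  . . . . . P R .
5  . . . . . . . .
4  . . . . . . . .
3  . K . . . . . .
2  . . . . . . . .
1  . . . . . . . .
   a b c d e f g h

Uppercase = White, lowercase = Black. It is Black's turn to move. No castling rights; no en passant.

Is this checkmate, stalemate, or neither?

stalemate

Black to move; black king on h8.
In check: no.
King squares — g7: attacked by Pf6; h7: attacked by Nf8; g8: attacked by Rg6.
Legal moves for Black: none.
Not in check and no legal moves → stalemate.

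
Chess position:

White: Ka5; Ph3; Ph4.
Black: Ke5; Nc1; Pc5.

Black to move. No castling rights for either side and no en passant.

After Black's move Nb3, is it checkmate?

After Nb3: white king on a5; in check: yes, from the black knight on b3.
White has 4 legal replies: Kb6, Ka6, Kb5, Ka4.
In check but a legal move exists → not checkmate.

no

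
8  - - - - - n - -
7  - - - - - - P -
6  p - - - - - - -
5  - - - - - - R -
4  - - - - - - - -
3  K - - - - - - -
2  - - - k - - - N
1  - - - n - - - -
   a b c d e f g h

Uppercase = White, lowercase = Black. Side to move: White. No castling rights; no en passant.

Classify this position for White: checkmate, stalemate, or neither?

neither

White to move; white king on a3.
In check: no.
Legal moves for White include: Rg6, Rh5, Rf5, Re5, Rd5+, Rc5, Rb5, Ra5, Rg4, Rg3, Rg2+, Rg1, Kb4, Ka4, Kb3, Ka2, Ng4, Nf3+, ... (list truncated; more exist).
White has legal moves and is not in check → neither.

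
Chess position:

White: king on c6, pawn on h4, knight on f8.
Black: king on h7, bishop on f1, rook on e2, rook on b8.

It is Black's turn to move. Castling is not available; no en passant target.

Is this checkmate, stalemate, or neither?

neither

Black to move; black king on h7.
In check: yes, from the white knight on f8.
Legal moves for Black: Kh8, Kg8, Kg7, Kh6, Rxf8.
Black is in check but has 5 legal moves → neither.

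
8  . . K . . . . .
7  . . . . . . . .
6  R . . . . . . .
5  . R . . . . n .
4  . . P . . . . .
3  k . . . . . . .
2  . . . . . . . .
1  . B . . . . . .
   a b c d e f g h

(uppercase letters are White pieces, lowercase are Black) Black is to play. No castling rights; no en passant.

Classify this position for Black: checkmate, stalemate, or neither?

Black to move; black king on a3.
In check: yes, from the white rook on a6.
King squares — a2: attacked by Bb1; b2: attacked by Rb5; b3: attacked by Rb5; a4: attacked by Ra6; b4: attacked by Rb5.
Legal moves for Black: none.
In check with no legal moves → checkmate.

checkmate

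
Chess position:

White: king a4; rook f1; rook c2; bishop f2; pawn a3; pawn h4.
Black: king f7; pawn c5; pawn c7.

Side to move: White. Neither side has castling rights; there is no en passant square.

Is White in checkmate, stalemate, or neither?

neither

White to move; white king on a4.
In check: no.
Legal moves for White include: Kb5, Ka5, Kb3, Bxc5+, Bd4+, Bg3+, Be3+, Bg1+, Be1+, Rxc5, Rc4, Rc3, Re2, Rd2, Rb2, Ra2, Rcc1, Rh1, ... (list truncated; more exist).
White has legal moves and is not in check → neither.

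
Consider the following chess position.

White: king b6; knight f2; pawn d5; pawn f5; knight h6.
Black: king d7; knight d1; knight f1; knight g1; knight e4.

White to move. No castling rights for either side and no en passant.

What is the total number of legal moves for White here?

White to move; king on b6.
In check: no.
Legal moves: Ng8, Nf7, Nhg4, Kb7, Ka7, Ka6, Kb5, Ka5, Nfg4, Nxe4, Nh3, Nd3, Nh1, Nxd1, f6, d6.
Count: 16.

16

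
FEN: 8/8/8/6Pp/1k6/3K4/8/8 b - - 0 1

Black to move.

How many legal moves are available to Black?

Black to move; king on b4.
In check: no.
Legal moves: Kc5, Kb5, Ka5, Ka4, Kb3, Ka3, h4.
Count: 7.

7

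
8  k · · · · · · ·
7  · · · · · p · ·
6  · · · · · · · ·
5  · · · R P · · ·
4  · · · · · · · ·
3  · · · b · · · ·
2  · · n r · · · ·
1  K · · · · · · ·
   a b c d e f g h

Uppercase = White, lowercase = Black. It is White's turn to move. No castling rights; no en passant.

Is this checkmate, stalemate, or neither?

neither

White to move; white king on a1.
In check: yes, from the black knight on c2.
King squares — b1: available; a2: available; b2: available.
Legal moves for White: Kb2, Ka2, Kb1.
White is in check but has 3 legal moves → neither.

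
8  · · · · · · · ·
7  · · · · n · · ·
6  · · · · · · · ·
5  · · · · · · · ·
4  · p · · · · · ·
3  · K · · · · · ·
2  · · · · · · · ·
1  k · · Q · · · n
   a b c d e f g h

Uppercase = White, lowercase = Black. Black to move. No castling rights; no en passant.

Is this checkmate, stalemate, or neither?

Black to move; black king on a1.
In check: yes, from the white queen on d1.
King squares — b1: attacked by Qd1; a2: attacked by Kb3; b2: attacked by Kb3.
Legal moves for Black: none.
In check with no legal moves → checkmate.

checkmate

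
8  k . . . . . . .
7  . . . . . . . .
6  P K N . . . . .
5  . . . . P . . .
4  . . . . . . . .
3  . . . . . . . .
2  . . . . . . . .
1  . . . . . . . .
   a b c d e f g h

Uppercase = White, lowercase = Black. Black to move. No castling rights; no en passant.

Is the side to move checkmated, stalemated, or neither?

Black to move; black king on a8.
In check: no.
King squares — a7: attacked by Kb6; b7: attacked by Pa6; b8: attacked by Nc6.
Legal moves for Black: none.
Not in check and no legal moves → stalemate.

stalemate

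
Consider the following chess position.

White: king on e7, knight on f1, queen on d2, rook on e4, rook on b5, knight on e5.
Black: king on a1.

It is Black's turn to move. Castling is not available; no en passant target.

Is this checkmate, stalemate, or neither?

stalemate

Black to move; black king on a1.
In check: no.
King squares — b1: attacked by Rb5; a2: attacked by Qd2; b2: attacked by Qd2.
Legal moves for Black: none.
Not in check and no legal moves → stalemate.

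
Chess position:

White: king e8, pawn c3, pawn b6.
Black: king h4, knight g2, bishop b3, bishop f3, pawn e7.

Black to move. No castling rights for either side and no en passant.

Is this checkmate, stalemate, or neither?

Black to move; black king on h4.
In check: no.
Legal moves for Black include: Kh5, Kg5, Kg4, Kh3, Kg3, Ba8, Bb7, Bc6+, Bh5+, Bfd5, Bg4, Be4, Be2, Bfd1, Bg8, Bf7+, Be6, Bbd5, ... (list truncated; more exist).
Black has legal moves and is not in check → neither.

neither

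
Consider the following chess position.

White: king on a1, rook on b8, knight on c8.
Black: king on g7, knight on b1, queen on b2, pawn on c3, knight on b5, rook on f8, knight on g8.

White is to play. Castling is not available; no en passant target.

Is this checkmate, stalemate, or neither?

White to move; white king on a1.
In check: yes, from the black queen on b2.
King squares — b1: attacked by Qb2; a2: attacked by Qb2; b2: attacked by Pc3.
Legal moves for White: none.
In check with no legal moves → checkmate.

checkmate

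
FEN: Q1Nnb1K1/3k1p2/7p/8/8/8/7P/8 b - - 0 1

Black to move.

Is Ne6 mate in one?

After Ne6: white king on g8; in check: no.
White is not in check, so this cannot be checkmate.

no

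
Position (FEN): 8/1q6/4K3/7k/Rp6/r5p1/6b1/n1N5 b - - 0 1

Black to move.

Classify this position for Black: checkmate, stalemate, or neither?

neither

Black to move; black king on h5.
In check: no.
Legal moves for Black include: Qc8+, Qb8, Qa8, Qh7, Qg7, Qf7+, Qe7+, Qd7+, Qc7, Qa7, Qc6+, Qb6+, Qa6+, Qd5+, Qb5, Qe4+, Qf3, Kh6, ... (list truncated; more exist).
Black has legal moves and is not in check → neither.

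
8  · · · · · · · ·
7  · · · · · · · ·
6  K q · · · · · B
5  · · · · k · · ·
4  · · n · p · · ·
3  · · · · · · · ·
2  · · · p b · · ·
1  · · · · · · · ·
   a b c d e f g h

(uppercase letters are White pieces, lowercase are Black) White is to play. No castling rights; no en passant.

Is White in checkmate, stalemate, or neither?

checkmate

White to move; white king on a6.
In check: yes, from the black queen on b6.
King squares — a5: attacked by Nc4; b5: attacked by Qb6; b6: attacked by Nc4; a7: attacked by Qb6; b7: attacked by Qb6.
Legal moves for White: none.
In check with no legal moves → checkmate.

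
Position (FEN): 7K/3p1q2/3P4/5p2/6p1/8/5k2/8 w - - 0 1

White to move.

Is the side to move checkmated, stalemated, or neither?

White to move; white king on h8.
In check: no.
King squares — g7: attacked by Qf7; h7: attacked by Qf7; g8: attacked by Qf7.
Legal moves for White: none.
Not in check and no legal moves → stalemate.

stalemate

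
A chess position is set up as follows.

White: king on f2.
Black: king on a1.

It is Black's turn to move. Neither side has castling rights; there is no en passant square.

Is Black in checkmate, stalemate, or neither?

Black to move; black king on a1.
In check: no.
Legal moves for Black: Kb2, Ka2, Kb1.
Black has 3 legal moves and is not in check → neither.

neither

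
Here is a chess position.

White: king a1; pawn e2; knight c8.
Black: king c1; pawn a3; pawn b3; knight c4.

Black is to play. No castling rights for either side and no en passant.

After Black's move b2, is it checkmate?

no

After b2: white king on a1; in check: yes, from the black pawn on b2.
White has 1 legal reply: Ka2.
In check but a legal move exists → not checkmate.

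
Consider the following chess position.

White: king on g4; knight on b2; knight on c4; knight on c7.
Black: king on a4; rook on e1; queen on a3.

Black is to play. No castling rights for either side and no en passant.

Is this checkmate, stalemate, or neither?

Black to move; black king on a4.
In check: yes, from the white knight on b2.
Legal moves for Black: Kb4, Kb3, Qxb2.
Black is in check but has 3 legal moves → neither.

neither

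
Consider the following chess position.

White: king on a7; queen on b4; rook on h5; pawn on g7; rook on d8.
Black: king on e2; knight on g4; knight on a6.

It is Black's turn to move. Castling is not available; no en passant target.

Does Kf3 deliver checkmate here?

no

After Kf3: white king on a7; in check: no.
White is not in check, so this cannot be checkmate.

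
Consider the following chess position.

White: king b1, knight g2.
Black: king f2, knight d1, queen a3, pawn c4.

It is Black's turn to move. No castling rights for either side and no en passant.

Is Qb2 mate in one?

yes

After Qb2: white king on b1; in check: yes, from the black queen on b2.
King squares — a1: attacked by Qb2; c1: attacked by Qb2; a2: attacked by Qb2; b2: attacked by Nd1; c2: attacked by Qb2.
White has no legal moves → checkmate.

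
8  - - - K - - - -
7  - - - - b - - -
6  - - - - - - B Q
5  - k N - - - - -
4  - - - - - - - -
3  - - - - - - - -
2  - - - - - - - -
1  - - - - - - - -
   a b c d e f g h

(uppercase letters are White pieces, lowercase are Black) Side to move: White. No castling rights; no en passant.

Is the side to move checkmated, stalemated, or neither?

White to move; white king on d8.
In check: yes, from the black bishop on e7.
King squares — c7: available; d7: available; e7: available; c8: available; e8: available.
Legal moves for White: Ke8, Kc8, Kxe7, Kd7, Kc7.
White is in check but has 5 legal moves → neither.

neither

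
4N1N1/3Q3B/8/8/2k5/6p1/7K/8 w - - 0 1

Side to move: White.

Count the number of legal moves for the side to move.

White to move; king on h2.
In check: yes, from the black pawn on g3.
Legal moves: Kh3, Kxg3, Kg2, Kh1, Kg1.
Count: 5.

5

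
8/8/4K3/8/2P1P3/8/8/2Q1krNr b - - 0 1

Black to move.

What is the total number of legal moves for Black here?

Black to move; king on e1.
In check: yes, from the white queen on c1.
Legal moves: Kf2.
Count: 1.

1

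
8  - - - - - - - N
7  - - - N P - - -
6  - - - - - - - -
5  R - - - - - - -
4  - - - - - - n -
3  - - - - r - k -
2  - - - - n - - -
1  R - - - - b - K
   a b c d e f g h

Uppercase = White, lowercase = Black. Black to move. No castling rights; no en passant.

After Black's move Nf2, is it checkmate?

After Nf2: white king on h1; in check: yes, from the black knight on f2.
King squares — g1: attacked by Ne2; g2: attacked by Bf1; h2: attacked by Kg3.
White has no legal moves → checkmate.

yes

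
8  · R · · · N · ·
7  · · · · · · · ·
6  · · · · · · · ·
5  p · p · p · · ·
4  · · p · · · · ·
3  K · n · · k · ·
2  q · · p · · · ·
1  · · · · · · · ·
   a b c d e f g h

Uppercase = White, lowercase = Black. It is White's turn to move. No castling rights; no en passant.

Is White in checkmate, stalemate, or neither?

White to move; white king on a3.
In check: yes, from the black queen on a2.
King squares — a2: attacked by Nc3; b2: attacked by Qa2; b3: attacked by Qa2; a4: attacked by Qa2; b4: attacked by Pa5.
Legal moves for White: none.
In check with no legal moves → checkmate.

checkmate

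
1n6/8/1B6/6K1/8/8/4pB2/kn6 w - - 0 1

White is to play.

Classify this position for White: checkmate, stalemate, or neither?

White to move; white king on g5.
In check: no.
Legal moves for White include: Bd8, Bc7, Ba7, Bbc5, Ba5, Bbd4+, Bbe3, Kh6, Kg6, Kf6, Kh5, Kf5, Kh4, Kg4, Kf4, Bfc5, Bh4, Bfd4+, ... (list truncated; more exist).
White has legal moves and is not in check → neither.

neither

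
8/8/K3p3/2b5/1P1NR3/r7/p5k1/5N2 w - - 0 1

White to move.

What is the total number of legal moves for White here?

2

White to move; king on a6.
In check: yes, from the black rook on a3.
Legal moves: Kb7, Kb5.
Count: 2.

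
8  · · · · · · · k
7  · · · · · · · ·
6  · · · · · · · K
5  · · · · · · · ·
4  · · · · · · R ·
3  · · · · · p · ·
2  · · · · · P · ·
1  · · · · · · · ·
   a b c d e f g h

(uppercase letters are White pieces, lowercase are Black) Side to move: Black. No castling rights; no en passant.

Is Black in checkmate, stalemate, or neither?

Black to move; black king on h8.
In check: no.
King squares — g7: attacked by Rg4; h7: attacked by Kh6; g8: attacked by Rg4.
Legal moves for Black: none.
Not in check and no legal moves → stalemate.

stalemate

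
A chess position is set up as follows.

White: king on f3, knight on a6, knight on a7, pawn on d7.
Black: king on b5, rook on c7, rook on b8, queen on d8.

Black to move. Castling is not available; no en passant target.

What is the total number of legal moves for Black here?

6

Black to move; king on b5.
In check: yes, from the white knight on a7.
Legal moves: Kb6, Kxa6, Ka5, Kc4, Ka4, Rxa7.
Count: 6.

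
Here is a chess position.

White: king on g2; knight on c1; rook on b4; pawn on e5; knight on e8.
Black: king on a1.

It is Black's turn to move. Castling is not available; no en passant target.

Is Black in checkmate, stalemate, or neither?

stalemate

Black to move; black king on a1.
In check: no.
King squares — b1: attacked by Rb4; a2: attacked by Nc1; b2: attacked by Rb4.
Legal moves for Black: none.
Not in check and no legal moves → stalemate.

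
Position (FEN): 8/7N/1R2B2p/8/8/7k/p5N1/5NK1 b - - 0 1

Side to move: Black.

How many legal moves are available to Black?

Black to move; king on h3.
In check: yes, from the white bishop on e6.
Legal moves: none.
Count: 0.

0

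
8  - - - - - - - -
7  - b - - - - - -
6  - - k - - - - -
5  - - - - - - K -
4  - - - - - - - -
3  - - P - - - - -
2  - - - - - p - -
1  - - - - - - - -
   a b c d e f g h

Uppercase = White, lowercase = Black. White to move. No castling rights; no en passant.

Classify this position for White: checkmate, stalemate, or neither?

White to move; white king on g5.
In check: no.
Legal moves for White: Kh6, Kg6, Kf6, Kh5, Kf5, Kh4, Kg4, Kf4, c4.
White has 9 legal moves and is not in check → neither.

neither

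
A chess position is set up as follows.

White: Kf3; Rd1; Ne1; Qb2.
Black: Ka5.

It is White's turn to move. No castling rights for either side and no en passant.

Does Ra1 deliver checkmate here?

After Ra1: black king on a5; in check: yes, from the white rook on a1.
King squares — a4: attacked by Ra1; b4: attacked by Qb2; b5: attacked by Qb2; a6: attacked by Ra1; b6: attacked by Qb2.
Black has no legal moves → checkmate.

yes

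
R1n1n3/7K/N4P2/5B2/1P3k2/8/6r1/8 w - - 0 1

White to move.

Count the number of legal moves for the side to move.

20

White to move; king on h7.
In check: no.
Legal moves: Rxc8, Rb8, Ra7, Kh8, Kh6, Nb8, Nc7, Nc5, Bxc8, Bd7, Bg6, Be6, Bg4, Be4, Bh3, Bd3, Bc2, Bb1, f7, b5.
Count: 20.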